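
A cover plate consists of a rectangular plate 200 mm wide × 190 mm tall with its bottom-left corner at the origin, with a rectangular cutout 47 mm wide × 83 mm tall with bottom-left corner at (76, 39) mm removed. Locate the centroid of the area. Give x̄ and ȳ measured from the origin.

plate: A = 200 × 190 = 38000.00, centroid at (100.00, 95.00).
hole: A = −(47 × 83) = -3901.00, centroid at (99.50, 80.50).
ΣA = 34099.00 mm², ΣAx̄ = 3411850.50 mm³, ΣAȳ = 3295969.50 mm³.
x̄ = 3411850.50/34099.00 = 100.06 mm; ȳ = 3295969.50/34099.00 = 96.66 mm.

x̄ = 100.06 mm, ȳ = 96.66 mm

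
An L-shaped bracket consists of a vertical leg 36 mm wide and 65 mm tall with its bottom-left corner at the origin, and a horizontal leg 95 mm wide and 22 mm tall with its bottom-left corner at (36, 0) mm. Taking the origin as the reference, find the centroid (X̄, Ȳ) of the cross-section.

Part | A | x̄ᵢ | ȳᵢ | A·x̄ᵢ | A·ȳᵢ
vertical leg | 2340.00 | 18.00 | 32.50 | 42120.00 | 76050.00
horizontal leg | 2090.00 | 83.50 | 11.00 | 174515.00 | 22990.00
Σ | 4430.00 |  |  | 216635.00 | 99040.00
X̄ = 216635.00 / 4430.00 = 48.90 mm
Ȳ = 99040.00 / 4430.00 = 22.36 mm

X̄ = 48.90 mm, Ȳ = 22.36 mm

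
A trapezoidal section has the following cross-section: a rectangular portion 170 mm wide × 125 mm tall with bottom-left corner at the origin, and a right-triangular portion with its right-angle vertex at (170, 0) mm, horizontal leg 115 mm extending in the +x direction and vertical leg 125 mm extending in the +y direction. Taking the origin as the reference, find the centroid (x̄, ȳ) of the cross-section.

x̄ = 116.17 mm, ȳ = 57.23 mm

rectangular portion: A = 170 × 125 = 21250.00, centroid at (85.00, 62.50).
triangular portion: A = ½·115·125 = 7187.50, centroid at (208.33, 41.67).
ΣA = 28437.50 mm²
ΣAx̄ = (21250.00)(85.00) + (7187.50)(208.33) = 3303645.83 mm³
ΣAȳ = (21250.00)(62.50) + (7187.50)(41.67) = 1627604.17 mm³
x̄ = 3303645.83 / 28437.50 = 116.17 mm
ȳ = 1627604.17 / 28437.50 = 57.23 mm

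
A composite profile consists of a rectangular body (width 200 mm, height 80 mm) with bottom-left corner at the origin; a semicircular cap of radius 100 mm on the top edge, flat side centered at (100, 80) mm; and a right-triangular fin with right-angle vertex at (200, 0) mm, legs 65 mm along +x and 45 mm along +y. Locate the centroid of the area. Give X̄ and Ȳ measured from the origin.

rectangular body: A = 200 × 80 = 16000.00, centroid at (100.00, 40.00).
semicircular top: A = ½π·100² = 15707.96, centroid at (100.00, 122.44).
triangular fin: A = ½·65·45 = 1462.50, centroid at (221.67, 15.00).
ΣA = 33170.46 mm²
ΣAX̄ = (16000.00)(100.00) + (15707.96)(100.00) + (1462.50)(221.67) = 3494983.83 mm³
ΣAȲ = (16000.00)(40.00) + (15707.96)(122.44) + (1462.50)(15.00) = 2585241.23 mm³
X̄ = 3494983.83 / 33170.46 = 105.36 mm
Ȳ = 2585241.23 / 33170.46 = 77.94 mm

X̄ = 105.36 mm, Ȳ = 77.94 mm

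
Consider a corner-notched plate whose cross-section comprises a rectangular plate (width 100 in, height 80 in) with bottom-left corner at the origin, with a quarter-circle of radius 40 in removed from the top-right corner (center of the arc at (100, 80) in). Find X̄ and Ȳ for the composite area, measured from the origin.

Part | A | x̄ᵢ | ȳᵢ | A·x̄ᵢ | A·ȳᵢ
plate | 8000.00 | 50.00 | 40.00 | 400000.00 | 320000.00
removed quarter-circle | -1256.64 | 83.02 | 63.02 | -104330.37 | -79197.63
Σ | 6743.36 |  |  | 295669.63 | 240802.37
X̄ = 295669.63 / 6743.36 = 43.85 in
Ȳ = 240802.37 / 6743.36 = 35.71 in

X̄ = 43.85 in, Ȳ = 35.71 in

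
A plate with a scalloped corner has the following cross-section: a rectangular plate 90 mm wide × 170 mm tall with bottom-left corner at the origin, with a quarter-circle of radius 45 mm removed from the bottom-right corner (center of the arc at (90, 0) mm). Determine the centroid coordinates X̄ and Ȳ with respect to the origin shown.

X̄ = 42.00 mm, Ȳ = 92.65 mm

Part | A | x̄ᵢ | ȳᵢ | A·x̄ᵢ | A·ȳᵢ
plate | 15300.00 | 45.00 | 85.00 | 688500.00 | 1300500.00
removed quarter-circle | -1590.43 | 70.90 | 19.10 | -112763.82 | -30375.00
Σ | 13709.57 |  |  | 575736.18 | 1270125.00
X̄ = 575736.18 / 13709.57 = 42.00 mm
Ȳ = 1270125.00 / 13709.57 = 92.65 mm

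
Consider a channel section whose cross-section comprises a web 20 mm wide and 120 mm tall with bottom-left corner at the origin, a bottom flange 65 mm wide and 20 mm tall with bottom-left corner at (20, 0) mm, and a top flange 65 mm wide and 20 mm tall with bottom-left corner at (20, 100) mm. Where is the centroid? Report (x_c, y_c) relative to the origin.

x_c = 32.10 mm, y_c = 60.00 mm

web: A = 20 × 120 = 2400.00, centroid at (10.00, 60.00).
bottom flange: A = 65 × 20 = 1300.00, centroid at (52.50, 10.00).
top flange: A = 65 × 20 = 1300.00, centroid at (52.50, 110.00).
ΣA = 5000.00 mm²
ΣAx_c = (2400.00)(10.00) + (1300.00)(52.50) + (1300.00)(52.50) = 160500.00 mm³
ΣAy_c = (2400.00)(60.00) + (1300.00)(10.00) + (1300.00)(110.00) = 300000.00 mm³
x_c = 160500.00 / 5000.00 = 32.10 mm
y_c = 300000.00 / 5000.00 = 60.00 mm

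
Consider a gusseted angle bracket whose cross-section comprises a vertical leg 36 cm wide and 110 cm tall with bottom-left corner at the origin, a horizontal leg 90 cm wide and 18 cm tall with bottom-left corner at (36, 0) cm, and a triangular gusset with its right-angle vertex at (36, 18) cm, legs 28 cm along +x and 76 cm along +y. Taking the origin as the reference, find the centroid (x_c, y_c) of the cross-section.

Part | A | x̄ᵢ | ȳᵢ | A·x̄ᵢ | A·ȳᵢ
vertical leg | 3960.00 | 18.00 | 55.00 | 71280.00 | 217800.00
horizontal leg | 1620.00 | 81.00 | 9.00 | 131220.00 | 14580.00
gusset | 1064.00 | 45.33 | 43.33 | 48234.67 | 46106.67
Σ | 6644.00 |  |  | 250734.67 | 278486.67
x_c = 250734.67 / 6644.00 = 37.74 cm
y_c = 278486.67 / 6644.00 = 41.92 cm

x_c = 37.74 cm, y_c = 41.92 cm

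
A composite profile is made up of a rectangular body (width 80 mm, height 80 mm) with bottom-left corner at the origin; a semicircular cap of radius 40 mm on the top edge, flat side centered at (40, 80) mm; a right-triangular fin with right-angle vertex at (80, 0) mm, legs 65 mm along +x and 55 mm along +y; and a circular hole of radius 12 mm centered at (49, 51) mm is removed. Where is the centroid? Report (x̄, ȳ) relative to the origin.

rectangular body: A = 80 × 80 = 6400.00, centroid at (40.00, 40.00).
semicircular top: A = ½π·40² = 2513.27, centroid at (40.00, 96.98).
triangular fin: A = ½·65·55 = 1787.50, centroid at (101.67, 18.33).
hole: A = −π·12² = -452.39, centroid at (49.00, 51.00).
ΣA = 10248.38 mm², ΣAx̄ = 516093.05 mm³, ΣAȳ = 509427.57 mm³.
x̄ = 516093.05/10248.38 = 50.36 mm; ȳ = 509427.57/10248.38 = 49.71 mm.

x̄ = 50.36 mm, ȳ = 49.71 mm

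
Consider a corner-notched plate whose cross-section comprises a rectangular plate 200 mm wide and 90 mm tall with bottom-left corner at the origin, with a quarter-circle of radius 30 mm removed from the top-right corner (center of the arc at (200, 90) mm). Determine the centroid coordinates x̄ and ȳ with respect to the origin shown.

x̄ = 96.43 mm, ȳ = 43.68 mm

plate: A = 200 × 90 = 18000.00, centroid at (100.00, 45.00).
removed quarter-circle: A = −¼π·30² = -706.86, centroid at (187.27, 77.27).
ΣA = 17293.14 mm², ΣAx̄ = 1667628.33 mm³, ΣAȳ = 755382.75 mm³.
x̄ = 1667628.33/17293.14 = 96.43 mm; ȳ = 755382.75/17293.14 = 43.68 mm.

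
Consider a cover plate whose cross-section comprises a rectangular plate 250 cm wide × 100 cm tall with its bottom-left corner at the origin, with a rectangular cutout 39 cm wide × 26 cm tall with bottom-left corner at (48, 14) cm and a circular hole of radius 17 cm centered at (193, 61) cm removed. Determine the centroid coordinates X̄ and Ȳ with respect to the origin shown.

X̄ = 124.85 cm, Ȳ = 50.58 cm

plate: A = 250 × 100 = 25000.00, centroid at (125.00, 50.00).
hole 1: A = −(39 × 26) = -1014.00, centroid at (67.50, 27.00).
hole 2: A = −π·17² = -907.92, centroid at (193.00, 61.00).
ΣA = 23078.08 cm², ΣAX̄ = 2881326.39 cm³, ΣAȲ = 1167238.86 cm³.
X̄ = 2881326.39/23078.08 = 124.85 cm; Ȳ = 1167238.86/23078.08 = 50.58 cm.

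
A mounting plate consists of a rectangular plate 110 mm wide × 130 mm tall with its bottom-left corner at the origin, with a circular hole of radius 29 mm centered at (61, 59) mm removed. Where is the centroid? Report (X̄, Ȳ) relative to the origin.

X̄ = 53.64 mm, Ȳ = 66.36 mm

plate: A = 110 × 130 = 14300.00, centroid at (55.00, 65.00).
hole: A = −π·29² = -2642.08, centroid at (61.00, 59.00).
ΣA = 11657.92 mm², ΣAX̄ = 625333.16 mm³, ΣAȲ = 773617.31 mm³.
X̄ = 625333.16/11657.92 = 53.64 mm; Ȳ = 773617.31/11657.92 = 66.36 mm.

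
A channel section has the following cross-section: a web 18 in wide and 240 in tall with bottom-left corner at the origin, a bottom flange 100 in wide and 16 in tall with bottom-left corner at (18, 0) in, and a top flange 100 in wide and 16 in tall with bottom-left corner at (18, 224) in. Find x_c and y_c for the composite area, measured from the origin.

x_c = 34.11 in, y_c = 120.00 in

Part | A | x̄ᵢ | ȳᵢ | A·x̄ᵢ | A·ȳᵢ
web | 4320.00 | 9.00 | 120.00 | 38880.00 | 518400.00
bottom flange | 1600.00 | 68.00 | 8.00 | 108800.00 | 12800.00
top flange | 1600.00 | 68.00 | 232.00 | 108800.00 | 371200.00
Σ | 7520.00 |  |  | 256480.00 | 902400.00
x_c = 256480.00 / 7520.00 = 34.11 in
y_c = 902400.00 / 7520.00 = 120.00 in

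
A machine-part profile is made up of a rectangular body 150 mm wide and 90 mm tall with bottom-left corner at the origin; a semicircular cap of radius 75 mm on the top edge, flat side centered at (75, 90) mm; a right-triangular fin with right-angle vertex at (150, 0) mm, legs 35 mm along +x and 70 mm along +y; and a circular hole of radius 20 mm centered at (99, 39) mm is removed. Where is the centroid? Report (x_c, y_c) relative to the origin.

rectangular body: A = 150 × 90 = 13500.00, centroid at (75.00, 45.00).
semicircular top: A = ½π·75² = 8835.73, centroid at (75.00, 121.83).
triangular fin: A = ½·35·70 = 1225.00, centroid at (161.67, 23.33).
hole: A = −π·20² = -1256.64, centroid at (99.00, 39.00).
ΣA = 22304.09 mm², ΣAx_c = 1748814.30 mm³, ΣAy_c = 1663540.13 mm³.
x_c = 1748814.30/22304.09 = 78.41 mm; y_c = 1663540.13/22304.09 = 74.58 mm.

x_c = 78.41 mm, y_c = 74.58 mm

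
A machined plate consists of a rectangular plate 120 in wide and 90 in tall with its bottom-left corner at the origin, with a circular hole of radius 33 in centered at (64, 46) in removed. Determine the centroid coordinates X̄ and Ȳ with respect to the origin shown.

Part | A | x̄ᵢ | ȳᵢ | A·x̄ᵢ | A·ȳᵢ
plate | 10800.00 | 60.00 | 45.00 | 648000.00 | 486000.00
hole | -3421.19 | 64.00 | 46.00 | -218956.44 | -157374.94
Σ | 7378.81 |  |  | 429043.56 | 328625.06
X̄ = 429043.56 / 7378.81 = 58.15 in
Ȳ = 328625.06 / 7378.81 = 44.54 in

X̄ = 58.15 in, Ȳ = 44.54 in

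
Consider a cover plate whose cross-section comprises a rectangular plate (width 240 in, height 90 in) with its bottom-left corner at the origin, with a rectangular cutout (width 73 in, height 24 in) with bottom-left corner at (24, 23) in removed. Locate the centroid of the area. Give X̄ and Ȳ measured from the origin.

X̄ = 125.25 in, Ȳ = 45.88 in

plate: A = 240 × 90 = 21600.00, centroid at (120.00, 45.00).
hole: A = −(73 × 24) = -1752.00, centroid at (60.50, 35.00).
ΣA = 19848.00 in²
ΣAX̄ = (21600.00)(120.00) + (-1752.00)(60.50) = 2486004.00 in³
ΣAȲ = (21600.00)(45.00) + (-1752.00)(35.00) = 910680.00 in³
X̄ = 2486004.00 / 19848.00 = 125.25 in
Ȳ = 910680.00 / 19848.00 = 45.88 in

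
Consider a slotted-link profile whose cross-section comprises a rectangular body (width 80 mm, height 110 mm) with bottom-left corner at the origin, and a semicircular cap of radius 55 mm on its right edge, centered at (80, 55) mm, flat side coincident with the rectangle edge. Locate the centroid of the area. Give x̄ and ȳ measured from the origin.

x̄ = 62.21 mm, ȳ = 55.00 mm

Part | A | x̄ᵢ | ȳᵢ | A·x̄ᵢ | A·ȳᵢ
rectangular body | 8800.00 | 40.00 | 55.00 | 352000.00 | 484000.00
semicircular end | 4751.66 | 103.34 | 55.00 | 491049.38 | 261341.24
Σ | 13551.66 |  |  | 843049.38 | 745341.24
x̄ = 843049.38 / 13551.66 = 62.21 mm
ȳ = 745341.24 / 13551.66 = 55.00 mm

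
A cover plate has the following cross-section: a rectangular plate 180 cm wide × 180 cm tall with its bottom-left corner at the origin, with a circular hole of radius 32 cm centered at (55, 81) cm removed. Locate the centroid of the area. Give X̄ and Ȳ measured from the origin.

X̄ = 93.86 cm, Ȳ = 90.99 cm

plate: A = 180 × 180 = 32400.00, centroid at (90.00, 90.00).
hole: A = −π·32² = -3216.99, centroid at (55.00, 81.00).
ΣA = 29183.01 cm², ΣAX̄ = 2739065.50 cm³, ΣAȲ = 2655423.74 cm³.
X̄ = 2739065.50/29183.01 = 93.86 cm; Ȳ = 2655423.74/29183.01 = 90.99 cm.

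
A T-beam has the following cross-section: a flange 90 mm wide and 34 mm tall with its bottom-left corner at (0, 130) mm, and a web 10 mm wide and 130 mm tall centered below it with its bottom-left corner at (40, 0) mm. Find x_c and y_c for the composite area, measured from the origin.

web: A = 10 × 130 = 1300.00, centroid at (45.00, 65.00).
flange: A = 90 × 34 = 3060.00, centroid at (45.00, 147.00).
ΣA = 4360.00 mm², ΣAx_c = 196200.00 mm³, ΣAy_c = 534320.00 mm³.
x_c = 196200.00/4360.00 = 45.00 mm; y_c = 534320.00/4360.00 = 122.55 mm.

x_c = 45.00 mm, y_c = 122.55 mm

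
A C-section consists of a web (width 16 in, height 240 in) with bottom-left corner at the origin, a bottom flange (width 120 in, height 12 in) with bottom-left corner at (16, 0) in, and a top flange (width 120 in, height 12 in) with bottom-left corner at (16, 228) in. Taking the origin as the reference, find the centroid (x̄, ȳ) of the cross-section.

Part | A | x̄ᵢ | ȳᵢ | A·x̄ᵢ | A·ȳᵢ
web | 3840.00 | 8.00 | 120.00 | 30720.00 | 460800.00
bottom flange | 1440.00 | 76.00 | 6.00 | 109440.00 | 8640.00
top flange | 1440.00 | 76.00 | 234.00 | 109440.00 | 336960.00
Σ | 6720.00 |  |  | 249600.00 | 806400.00
x̄ = 249600.00 / 6720.00 = 37.14 in
ȳ = 806400.00 / 6720.00 = 120.00 in

x̄ = 37.14 in, ȳ = 120.00 in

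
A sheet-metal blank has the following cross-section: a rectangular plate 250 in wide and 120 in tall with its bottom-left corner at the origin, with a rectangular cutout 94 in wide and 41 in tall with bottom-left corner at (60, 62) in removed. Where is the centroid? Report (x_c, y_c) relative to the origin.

x_c = 127.65 in, y_c = 56.68 in

Part | A | x̄ᵢ | ȳᵢ | A·x̄ᵢ | A·ȳᵢ
plate | 30000.00 | 125.00 | 60.00 | 3750000.00 | 1800000.00
hole | -3854.00 | 107.00 | 82.50 | -412378.00 | -317955.00
Σ | 26146.00 |  |  | 3337622.00 | 1482045.00
x_c = 3337622.00 / 26146.00 = 127.65 in
y_c = 1482045.00 / 26146.00 = 56.68 in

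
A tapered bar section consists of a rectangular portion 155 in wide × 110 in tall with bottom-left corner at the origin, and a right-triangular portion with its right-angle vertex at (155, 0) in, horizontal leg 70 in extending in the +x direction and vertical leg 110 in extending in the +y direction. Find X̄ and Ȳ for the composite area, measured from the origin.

X̄ = 96.07 in, Ȳ = 51.62 in

rectangular portion: A = 155 × 110 = 17050.00, centroid at (77.50, 55.00).
triangular portion: A = ½·70·110 = 3850.00, centroid at (178.33, 36.67).
ΣA = 20900.00 in², ΣAX̄ = 2007958.33 in³, ΣAȲ = 1078916.67 in³.
X̄ = 2007958.33/20900.00 = 96.07 in; Ȳ = 1078916.67/20900.00 = 51.62 in.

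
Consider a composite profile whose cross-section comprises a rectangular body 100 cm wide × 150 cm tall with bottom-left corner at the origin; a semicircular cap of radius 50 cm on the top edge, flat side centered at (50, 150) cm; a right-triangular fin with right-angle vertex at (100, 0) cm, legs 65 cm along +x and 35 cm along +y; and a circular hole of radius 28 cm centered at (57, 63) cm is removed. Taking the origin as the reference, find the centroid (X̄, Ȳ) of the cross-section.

Part | A | x̄ᵢ | ȳᵢ | A·x̄ᵢ | A·ȳᵢ
rectangular body | 15000.00 | 50.00 | 75.00 | 750000.00 | 1125000.00
semicircular top | 3926.99 | 50.00 | 171.22 | 196349.54 | 672381.96
triangular fin | 1137.50 | 121.67 | 11.67 | 138395.83 | 13270.83
hole | -2463.01 | 57.00 | 63.00 | -140391.49 | -155169.54
Σ | 17601.48 |  |  | 944353.88 | 1655483.24
X̄ = 944353.88 / 17601.48 = 53.65 cm
Ȳ = 1655483.24 / 17601.48 = 94.05 cm

X̄ = 53.65 cm, Ȳ = 94.05 cm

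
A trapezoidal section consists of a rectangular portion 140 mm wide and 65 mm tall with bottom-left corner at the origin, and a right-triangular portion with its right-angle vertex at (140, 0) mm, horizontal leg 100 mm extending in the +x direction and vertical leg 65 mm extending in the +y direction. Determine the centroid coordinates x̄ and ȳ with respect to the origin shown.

rectangular portion: A = 140 × 65 = 9100.00, centroid at (70.00, 32.50).
triangular portion: A = ½·100·65 = 3250.00, centroid at (173.33, 21.67).
ΣA = 12350.00 mm², ΣAx̄ = 1200333.33 mm³, ΣAȳ = 366166.67 mm³.
x̄ = 1200333.33/12350.00 = 97.19 mm; ȳ = 366166.67/12350.00 = 29.65 mm.

x̄ = 97.19 mm, ȳ = 29.65 mm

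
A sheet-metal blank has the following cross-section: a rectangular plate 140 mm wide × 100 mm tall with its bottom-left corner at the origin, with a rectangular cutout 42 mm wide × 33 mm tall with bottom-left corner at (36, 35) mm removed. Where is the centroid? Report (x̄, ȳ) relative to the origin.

x̄ = 71.43 mm, ȳ = 49.84 mm

plate: A = 140 × 100 = 14000.00, centroid at (70.00, 50.00).
hole: A = −(42 × 33) = -1386.00, centroid at (57.00, 51.50).
ΣA = 12614.00 mm², ΣAx̄ = 900998.00 mm³, ΣAȳ = 628621.00 mm³.
x̄ = 900998.00/12614.00 = 71.43 mm; ȳ = 628621.00/12614.00 = 49.84 mm.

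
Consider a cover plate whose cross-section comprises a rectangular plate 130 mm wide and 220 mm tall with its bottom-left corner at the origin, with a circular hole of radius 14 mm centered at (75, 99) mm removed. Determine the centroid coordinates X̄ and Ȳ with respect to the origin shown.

X̄ = 64.78 mm, Ȳ = 110.24 mm

Part | A | x̄ᵢ | ȳᵢ | A·x̄ᵢ | A·ȳᵢ
plate | 28600.00 | 65.00 | 110.00 | 1859000.00 | 3146000.00
hole | -615.75 | 75.00 | 99.00 | -46181.41 | -60959.46
Σ | 27984.25 |  |  | 1812818.59 | 3085040.54
X̄ = 1812818.59 / 27984.25 = 64.78 mm
Ȳ = 3085040.54 / 27984.25 = 110.24 mm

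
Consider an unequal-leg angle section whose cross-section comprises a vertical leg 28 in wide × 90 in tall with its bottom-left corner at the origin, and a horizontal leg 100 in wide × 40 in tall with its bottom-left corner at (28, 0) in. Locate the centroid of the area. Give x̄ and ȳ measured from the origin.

x̄ = 53.26 in, ȳ = 29.66 in

vertical leg: A = 28 × 90 = 2520.00, centroid at (14.00, 45.00).
horizontal leg: A = 100 × 40 = 4000.00, centroid at (78.00, 20.00).
ΣA = 6520.00 in², ΣAx̄ = 347280.00 in³, ΣAȳ = 193400.00 in³.
x̄ = 347280.00/6520.00 = 53.26 in; ȳ = 193400.00/6520.00 = 29.66 in.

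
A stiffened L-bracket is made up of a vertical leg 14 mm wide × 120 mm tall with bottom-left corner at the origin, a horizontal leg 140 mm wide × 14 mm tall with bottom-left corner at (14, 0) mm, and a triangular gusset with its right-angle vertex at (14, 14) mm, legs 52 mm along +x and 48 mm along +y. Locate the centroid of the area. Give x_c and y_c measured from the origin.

x_c = 44.09 mm, y_c = 31.09 mm

vertical leg: A = 14 × 120 = 1680.00, centroid at (7.00, 60.00).
horizontal leg: A = 140 × 14 = 1960.00, centroid at (84.00, 7.00).
gusset: A = ½·52·48 = 1248.00, centroid at (31.33, 30.00).
ΣA = 4888.00 mm², ΣAx_c = 215504.00 mm³, ΣAy_c = 151960.00 mm³.
x_c = 215504.00/4888.00 = 44.09 mm; y_c = 151960.00/4888.00 = 31.09 mm.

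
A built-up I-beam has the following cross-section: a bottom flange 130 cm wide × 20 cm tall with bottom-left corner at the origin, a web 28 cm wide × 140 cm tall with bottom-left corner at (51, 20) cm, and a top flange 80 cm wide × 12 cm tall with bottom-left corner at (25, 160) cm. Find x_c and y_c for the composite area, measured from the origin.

x_c = 65.00 cm, y_c = 71.95 cm

Part | A | x̄ᵢ | ȳᵢ | A·x̄ᵢ | A·ȳᵢ
bottom flange | 2600.00 | 65.00 | 10.00 | 169000.00 | 26000.00
web | 3920.00 | 65.00 | 90.00 | 254800.00 | 352800.00
top flange | 960.00 | 65.00 | 166.00 | 62400.00 | 159360.00
Σ | 7480.00 |  |  | 486200.00 | 538160.00
x_c = 486200.00 / 7480.00 = 65.00 cm
y_c = 538160.00 / 7480.00 = 71.95 cm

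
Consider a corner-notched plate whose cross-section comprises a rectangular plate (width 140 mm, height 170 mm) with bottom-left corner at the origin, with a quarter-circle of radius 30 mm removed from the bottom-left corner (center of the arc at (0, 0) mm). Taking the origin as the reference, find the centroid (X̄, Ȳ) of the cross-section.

plate: A = 140 × 170 = 23800.00, centroid at (70.00, 85.00).
removed quarter-circle: A = −¼π·30² = -706.86, centroid at (12.73, 12.73).
ΣA = 23093.14 mm²
ΣAX̄ = (23800.00)(70.00) + (-706.86)(12.73) = 1657000.00 mm³
ΣAȲ = (23800.00)(85.00) + (-706.86)(12.73) = 2014000.00 mm³
X̄ = 1657000.00 / 23093.14 = 71.75 mm
Ȳ = 2014000.00 / 23093.14 = 87.21 mm

X̄ = 71.75 mm, Ȳ = 87.21 mm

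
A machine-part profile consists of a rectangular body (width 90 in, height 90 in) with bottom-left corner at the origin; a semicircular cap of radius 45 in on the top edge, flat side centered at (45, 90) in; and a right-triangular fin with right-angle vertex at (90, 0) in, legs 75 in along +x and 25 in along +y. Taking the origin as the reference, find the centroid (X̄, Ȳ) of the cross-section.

X̄ = 50.37 in, Ȳ = 58.87 in

rectangular body: A = 90 × 90 = 8100.00, centroid at (45.00, 45.00).
semicircular top: A = ½π·45² = 3180.86, centroid at (45.00, 109.10).
triangular fin: A = ½·75·25 = 937.50, centroid at (115.00, 8.33).
ΣA = 12218.36 in²
ΣAX̄ = (8100.00)(45.00) + (3180.86)(45.00) + (937.50)(115.00) = 615451.32 in³
ΣAȲ = (8100.00)(45.00) + (3180.86)(109.10) + (937.50)(8.33) = 719340.13 in³
X̄ = 615451.32 / 12218.36 = 50.37 in
Ȳ = 719340.13 / 12218.36 = 58.87 in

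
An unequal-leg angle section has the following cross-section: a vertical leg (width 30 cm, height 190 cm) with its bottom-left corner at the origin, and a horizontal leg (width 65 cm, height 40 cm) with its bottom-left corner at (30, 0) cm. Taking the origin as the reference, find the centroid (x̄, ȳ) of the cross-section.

x̄ = 29.88 cm, ȳ = 71.51 cm

vertical leg: A = 30 × 190 = 5700.00, centroid at (15.00, 95.00).
horizontal leg: A = 65 × 40 = 2600.00, centroid at (62.50, 20.00).
ΣA = 8300.00 cm²
ΣAx̄ = (5700.00)(15.00) + (2600.00)(62.50) = 248000.00 cm³
ΣAȳ = (5700.00)(95.00) + (2600.00)(20.00) = 593500.00 cm³
x̄ = 248000.00 / 8300.00 = 29.88 cm
ȳ = 593500.00 / 8300.00 = 71.51 cm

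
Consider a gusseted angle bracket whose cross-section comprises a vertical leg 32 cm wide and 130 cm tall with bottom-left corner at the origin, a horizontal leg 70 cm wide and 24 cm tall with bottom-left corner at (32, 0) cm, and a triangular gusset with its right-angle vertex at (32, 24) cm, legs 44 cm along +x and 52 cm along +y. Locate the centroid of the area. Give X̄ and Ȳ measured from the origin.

X̄ = 33.29 cm, Ȳ = 48.37 cm

Part | A | x̄ᵢ | ȳᵢ | A·x̄ᵢ | A·ȳᵢ
vertical leg | 4160.00 | 16.00 | 65.00 | 66560.00 | 270400.00
horizontal leg | 1680.00 | 67.00 | 12.00 | 112560.00 | 20160.00
gusset | 1144.00 | 46.67 | 41.33 | 53386.67 | 47285.33
Σ | 6984.00 |  |  | 232506.67 | 337845.33
X̄ = 232506.67 / 6984.00 = 33.29 cm
Ȳ = 337845.33 / 6984.00 = 48.37 cm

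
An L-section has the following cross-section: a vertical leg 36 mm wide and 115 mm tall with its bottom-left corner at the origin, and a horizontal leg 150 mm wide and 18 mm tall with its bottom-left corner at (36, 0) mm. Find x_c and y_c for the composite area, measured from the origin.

Part | A | x̄ᵢ | ȳᵢ | A·x̄ᵢ | A·ȳᵢ
vertical leg | 4140.00 | 18.00 | 57.50 | 74520.00 | 238050.00
horizontal leg | 2700.00 | 111.00 | 9.00 | 299700.00 | 24300.00
Σ | 6840.00 |  |  | 374220.00 | 262350.00
x_c = 374220.00 / 6840.00 = 54.71 mm
y_c = 262350.00 / 6840.00 = 38.36 mm

x_c = 54.71 mm, y_c = 38.36 mm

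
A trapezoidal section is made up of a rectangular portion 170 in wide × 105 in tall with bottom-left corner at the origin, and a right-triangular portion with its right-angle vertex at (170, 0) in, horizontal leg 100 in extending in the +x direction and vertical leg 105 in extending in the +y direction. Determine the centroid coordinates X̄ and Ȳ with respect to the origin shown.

rectangular portion: A = 170 × 105 = 17850.00, centroid at (85.00, 52.50).
triangular portion: A = ½·100·105 = 5250.00, centroid at (203.33, 35.00).
ΣA = 23100.00 in²
ΣAX̄ = (17850.00)(85.00) + (5250.00)(203.33) = 2584750.00 in³
ΣAȲ = (17850.00)(52.50) + (5250.00)(35.00) = 1120875.00 in³
X̄ = 2584750.00 / 23100.00 = 111.89 in
Ȳ = 1120875.00 / 23100.00 = 48.52 in

X̄ = 111.89 in, Ȳ = 48.52 in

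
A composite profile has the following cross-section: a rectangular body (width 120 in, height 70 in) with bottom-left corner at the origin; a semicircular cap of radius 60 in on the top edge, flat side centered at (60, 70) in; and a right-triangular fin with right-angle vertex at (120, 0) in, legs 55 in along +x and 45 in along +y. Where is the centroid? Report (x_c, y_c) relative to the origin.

x_c = 66.34 in, y_c = 55.74 in

rectangular body: A = 120 × 70 = 8400.00, centroid at (60.00, 35.00).
semicircular top: A = ½π·60² = 5654.87, centroid at (60.00, 95.46).
triangular fin: A = ½·55·45 = 1237.50, centroid at (138.33, 15.00).
ΣA = 15292.37 in²
ΣAx_c = (8400.00)(60.00) + (5654.87)(60.00) + (1237.50)(138.33) = 1014479.51 in³
ΣAy_c = (8400.00)(35.00) + (5654.87)(95.46) + (1237.50)(15.00) = 852403.17 in³
x_c = 1014479.51 / 15292.37 = 66.34 in
y_c = 852403.17 / 15292.37 = 55.74 in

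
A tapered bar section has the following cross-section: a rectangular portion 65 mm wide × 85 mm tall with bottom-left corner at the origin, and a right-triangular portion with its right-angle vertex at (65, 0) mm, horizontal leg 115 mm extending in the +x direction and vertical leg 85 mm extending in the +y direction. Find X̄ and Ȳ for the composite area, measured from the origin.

X̄ = 65.75 mm, Ȳ = 35.85 mm

rectangular portion: A = 65 × 85 = 5525.00, centroid at (32.50, 42.50).
triangular portion: A = ½·115·85 = 4887.50, centroid at (103.33, 28.33).
ΣA = 10412.50 mm²
ΣAX̄ = (5525.00)(32.50) + (4887.50)(103.33) = 684604.17 mm³
ΣAȲ = (5525.00)(42.50) + (4887.50)(28.33) = 373291.67 mm³
X̄ = 684604.17 / 10412.50 = 65.75 mm
Ȳ = 373291.67 / 10412.50 = 35.85 mm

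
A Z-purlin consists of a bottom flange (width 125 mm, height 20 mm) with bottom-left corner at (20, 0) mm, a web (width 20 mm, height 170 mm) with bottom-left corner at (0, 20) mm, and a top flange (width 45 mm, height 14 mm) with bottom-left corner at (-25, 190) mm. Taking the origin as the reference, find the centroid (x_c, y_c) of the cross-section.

x_c = 36.55 mm, y_c = 77.51 mm

Part | A | x̄ᵢ | ȳᵢ | A·x̄ᵢ | A·ȳᵢ
bottom flange | 2500.00 | 82.50 | 10.00 | 206250.00 | 25000.00
web | 3400.00 | 10.00 | 105.00 | 34000.00 | 357000.00
top flange | 630.00 | -2.50 | 197.00 | -1575.00 | 124110.00
Σ | 6530.00 |  |  | 238675.00 | 506110.00
x_c = 238675.00 / 6530.00 = 36.55 mm
y_c = 506110.00 / 6530.00 = 77.51 mm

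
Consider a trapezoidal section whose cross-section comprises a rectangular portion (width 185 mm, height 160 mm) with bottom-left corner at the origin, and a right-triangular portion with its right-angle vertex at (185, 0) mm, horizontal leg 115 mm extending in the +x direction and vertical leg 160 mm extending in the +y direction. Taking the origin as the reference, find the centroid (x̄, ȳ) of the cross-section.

x̄ = 123.52 mm, ȳ = 73.68 mm

Part | A | x̄ᵢ | ȳᵢ | A·x̄ᵢ | A·ȳᵢ
rectangular portion | 29600.00 | 92.50 | 80.00 | 2738000.00 | 2368000.00
triangular portion | 9200.00 | 223.33 | 53.33 | 2054666.67 | 490666.67
Σ | 38800.00 |  |  | 4792666.67 | 2858666.67
x̄ = 4792666.67 / 38800.00 = 123.52 mm
ȳ = 2858666.67 / 38800.00 = 73.68 mm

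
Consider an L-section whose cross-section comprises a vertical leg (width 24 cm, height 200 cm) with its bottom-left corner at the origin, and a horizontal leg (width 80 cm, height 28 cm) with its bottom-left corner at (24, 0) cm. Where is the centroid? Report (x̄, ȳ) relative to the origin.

x̄ = 28.55 cm, ȳ = 72.64 cm

vertical leg: A = 24 × 200 = 4800.00, centroid at (12.00, 100.00).
horizontal leg: A = 80 × 28 = 2240.00, centroid at (64.00, 14.00).
ΣA = 7040.00 cm²
ΣAx̄ = (4800.00)(12.00) + (2240.00)(64.00) = 200960.00 cm³
ΣAȳ = (4800.00)(100.00) + (2240.00)(14.00) = 511360.00 cm³
x̄ = 200960.00 / 7040.00 = 28.55 cm
ȳ = 511360.00 / 7040.00 = 72.64 cm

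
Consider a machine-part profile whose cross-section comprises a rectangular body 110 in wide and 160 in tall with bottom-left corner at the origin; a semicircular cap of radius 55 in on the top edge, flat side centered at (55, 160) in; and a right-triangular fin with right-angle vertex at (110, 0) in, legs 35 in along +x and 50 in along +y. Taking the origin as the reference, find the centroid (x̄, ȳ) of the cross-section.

x̄ = 57.51 in, ȳ = 98.76 in

rectangular body: A = 110 × 160 = 17600.00, centroid at (55.00, 80.00).
semicircular top: A = ½π·55² = 4751.66, centroid at (55.00, 183.34).
triangular fin: A = ½·35·50 = 875.00, centroid at (121.67, 16.67).
ΣA = 23226.66 in², ΣAx̄ = 1335799.57 in³, ΣAȳ = 2293765.42 in³.
x̄ = 1335799.57/23226.66 = 57.51 in; ȳ = 2293765.42/23226.66 = 98.76 in.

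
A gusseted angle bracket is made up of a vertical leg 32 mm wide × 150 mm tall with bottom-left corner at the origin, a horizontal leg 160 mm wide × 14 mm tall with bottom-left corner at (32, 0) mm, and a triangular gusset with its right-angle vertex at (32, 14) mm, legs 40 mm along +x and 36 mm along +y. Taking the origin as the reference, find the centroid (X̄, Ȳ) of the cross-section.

vertical leg: A = 32 × 150 = 4800.00, centroid at (16.00, 75.00).
horizontal leg: A = 160 × 14 = 2240.00, centroid at (112.00, 7.00).
gusset: A = ½·40·36 = 720.00, centroid at (45.33, 26.00).
ΣA = 7760.00 mm², ΣAX̄ = 360320.00 mm³, ΣAȲ = 394400.00 mm³.
X̄ = 360320.00/7760.00 = 46.43 mm; Ȳ = 394400.00/7760.00 = 50.82 mm.

X̄ = 46.43 mm, Ȳ = 50.82 mm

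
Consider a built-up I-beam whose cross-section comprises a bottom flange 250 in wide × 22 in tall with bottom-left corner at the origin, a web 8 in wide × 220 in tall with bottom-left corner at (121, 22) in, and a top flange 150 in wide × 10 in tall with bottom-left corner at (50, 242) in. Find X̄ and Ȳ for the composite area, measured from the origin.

X̄ = 125.00 in, Ȳ = 75.72 in

bottom flange: A = 250 × 22 = 5500.00, centroid at (125.00, 11.00).
web: A = 8 × 220 = 1760.00, centroid at (125.00, 132.00).
top flange: A = 150 × 10 = 1500.00, centroid at (125.00, 247.00).
ΣA = 8760.00 in², ΣAX̄ = 1095000.00 in³, ΣAȲ = 663320.00 in³.
X̄ = 1095000.00/8760.00 = 125.00 in; Ȳ = 663320.00/8760.00 = 75.72 in.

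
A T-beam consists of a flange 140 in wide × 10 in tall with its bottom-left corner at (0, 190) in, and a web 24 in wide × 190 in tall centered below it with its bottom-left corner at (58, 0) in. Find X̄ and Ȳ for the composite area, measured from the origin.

X̄ = 70.00 in, Ȳ = 118.49 in

web: A = 24 × 190 = 4560.00, centroid at (70.00, 95.00).
flange: A = 140 × 10 = 1400.00, centroid at (70.00, 195.00).
ΣA = 5960.00 in², ΣAX̄ = 417200.00 in³, ΣAȲ = 706200.00 in³.
X̄ = 417200.00/5960.00 = 70.00 in; Ȳ = 706200.00/5960.00 = 118.49 in.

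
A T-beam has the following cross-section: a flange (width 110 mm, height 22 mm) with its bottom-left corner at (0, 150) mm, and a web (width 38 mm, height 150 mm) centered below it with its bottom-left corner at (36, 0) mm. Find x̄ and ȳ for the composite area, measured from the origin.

web: A = 38 × 150 = 5700.00, centroid at (55.00, 75.00).
flange: A = 110 × 22 = 2420.00, centroid at (55.00, 161.00).
ΣA = 8120.00 mm², ΣAx̄ = 446600.00 mm³, ΣAȳ = 817120.00 mm³.
x̄ = 446600.00/8120.00 = 55.00 mm; ȳ = 817120.00/8120.00 = 100.63 mm.

x̄ = 55.00 mm, ȳ = 100.63 mm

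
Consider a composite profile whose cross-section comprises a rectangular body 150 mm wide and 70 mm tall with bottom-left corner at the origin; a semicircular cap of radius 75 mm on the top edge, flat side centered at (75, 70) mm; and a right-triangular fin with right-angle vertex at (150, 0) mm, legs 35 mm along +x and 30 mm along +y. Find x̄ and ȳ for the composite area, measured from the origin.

rectangular body: A = 150 × 70 = 10500.00, centroid at (75.00, 35.00).
semicircular top: A = ½π·75² = 8835.73, centroid at (75.00, 101.83).
triangular fin: A = ½·35·30 = 525.00, centroid at (161.67, 10.00).
ΣA = 19860.73 mm²
ΣAx̄ = (10500.00)(75.00) + (8835.73)(75.00) + (525.00)(161.67) = 1535054.70 mm³
ΣAȳ = (10500.00)(35.00) + (8835.73)(101.83) + (525.00)(10.00) = 1272501.05 mm³
x̄ = 1535054.70 / 19860.73 = 77.29 mm
ȳ = 1272501.05 / 19860.73 = 64.07 mm

x̄ = 77.29 mm, ȳ = 64.07 mm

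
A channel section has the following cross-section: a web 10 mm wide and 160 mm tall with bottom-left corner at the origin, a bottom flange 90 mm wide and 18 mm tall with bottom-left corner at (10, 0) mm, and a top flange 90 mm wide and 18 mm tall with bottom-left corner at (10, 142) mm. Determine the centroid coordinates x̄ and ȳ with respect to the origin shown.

web: A = 10 × 160 = 1600.00, centroid at (5.00, 80.00).
bottom flange: A = 90 × 18 = 1620.00, centroid at (55.00, 9.00).
top flange: A = 90 × 18 = 1620.00, centroid at (55.00, 151.00).
ΣA = 4840.00 mm²
ΣAx̄ = (1600.00)(5.00) + (1620.00)(55.00) + (1620.00)(55.00) = 186200.00 mm³
ΣAȳ = (1600.00)(80.00) + (1620.00)(9.00) + (1620.00)(151.00) = 387200.00 mm³
x̄ = 186200.00 / 4840.00 = 38.47 mm
ȳ = 387200.00 / 4840.00 = 80.00 mm

x̄ = 38.47 mm, ȳ = 80.00 mm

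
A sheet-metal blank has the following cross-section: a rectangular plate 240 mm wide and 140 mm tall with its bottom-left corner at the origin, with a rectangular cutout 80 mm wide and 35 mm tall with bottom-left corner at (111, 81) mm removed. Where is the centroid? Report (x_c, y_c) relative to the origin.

x_c = 117.18 mm, y_c = 67.41 mm

plate: A = 240 × 140 = 33600.00, centroid at (120.00, 70.00).
hole: A = −(80 × 35) = -2800.00, centroid at (151.00, 98.50).
ΣA = 30800.00 mm², ΣAx_c = 3609200.00 mm³, ΣAy_c = 2076200.00 mm³.
x_c = 3609200.00/30800.00 = 117.18 mm; y_c = 2076200.00/30800.00 = 67.41 mm.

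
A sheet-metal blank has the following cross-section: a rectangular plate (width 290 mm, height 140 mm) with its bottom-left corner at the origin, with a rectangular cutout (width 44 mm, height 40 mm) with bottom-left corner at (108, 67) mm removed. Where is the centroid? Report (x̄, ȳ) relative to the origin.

x̄ = 145.68 mm, ȳ = 69.23 mm

plate: A = 290 × 140 = 40600.00, centroid at (145.00, 70.00).
hole: A = −(44 × 40) = -1760.00, centroid at (130.00, 87.00).
ΣA = 38840.00 mm², ΣAx̄ = 5658200.00 mm³, ΣAȳ = 2688880.00 mm³.
x̄ = 5658200.00/38840.00 = 145.68 mm; ȳ = 2688880.00/38840.00 = 69.23 mm.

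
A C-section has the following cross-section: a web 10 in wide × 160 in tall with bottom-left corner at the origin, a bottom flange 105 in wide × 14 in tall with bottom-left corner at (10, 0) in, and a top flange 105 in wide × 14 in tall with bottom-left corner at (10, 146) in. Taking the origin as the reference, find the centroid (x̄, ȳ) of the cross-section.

web: A = 10 × 160 = 1600.00, centroid at (5.00, 80.00).
bottom flange: A = 105 × 14 = 1470.00, centroid at (62.50, 7.00).
top flange: A = 105 × 14 = 1470.00, centroid at (62.50, 153.00).
ΣA = 4540.00 in²
ΣAx̄ = (1600.00)(5.00) + (1470.00)(62.50) + (1470.00)(62.50) = 191750.00 in³
ΣAȳ = (1600.00)(80.00) + (1470.00)(7.00) + (1470.00)(153.00) = 363200.00 in³
x̄ = 191750.00 / 4540.00 = 42.24 in
ȳ = 363200.00 / 4540.00 = 80.00 in

x̄ = 42.24 in, ȳ = 80.00 in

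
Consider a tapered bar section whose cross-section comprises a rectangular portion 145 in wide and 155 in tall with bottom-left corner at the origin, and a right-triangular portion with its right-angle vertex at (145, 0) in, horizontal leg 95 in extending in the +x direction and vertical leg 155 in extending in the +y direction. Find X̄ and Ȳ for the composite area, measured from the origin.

rectangular portion: A = 145 × 155 = 22475.00, centroid at (72.50, 77.50).
triangular portion: A = ½·95·155 = 7362.50, centroid at (176.67, 51.67).
ΣA = 29837.50 in², ΣAX̄ = 2930145.83 in³, ΣAȲ = 2122208.33 in³.
X̄ = 2930145.83/29837.50 = 98.20 in; Ȳ = 2122208.33/29837.50 = 71.13 in.

X̄ = 98.20 in, Ȳ = 71.13 in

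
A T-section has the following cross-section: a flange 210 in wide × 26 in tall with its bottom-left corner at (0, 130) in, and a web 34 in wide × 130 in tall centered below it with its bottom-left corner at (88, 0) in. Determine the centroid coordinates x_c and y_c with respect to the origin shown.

web: A = 34 × 130 = 4420.00, centroid at (105.00, 65.00).
flange: A = 210 × 26 = 5460.00, centroid at (105.00, 143.00).
ΣA = 9880.00 in²
ΣAx_c = (4420.00)(105.00) + (5460.00)(105.00) = 1037400.00 in³
ΣAy_c = (4420.00)(65.00) + (5460.00)(143.00) = 1068080.00 in³
x_c = 1037400.00 / 9880.00 = 105.00 in
y_c = 1068080.00 / 9880.00 = 108.11 in

x_c = 105.00 in, y_c = 108.11 in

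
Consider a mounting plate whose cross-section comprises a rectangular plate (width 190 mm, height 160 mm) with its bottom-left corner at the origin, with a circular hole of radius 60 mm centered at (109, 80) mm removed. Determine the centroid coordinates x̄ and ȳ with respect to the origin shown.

x̄ = 86.71 mm, ȳ = 80.00 mm

plate: A = 190 × 160 = 30400.00, centroid at (95.00, 80.00).
hole: A = −π·60² = -11309.73, centroid at (109.00, 80.00).
ΣA = 19090.27 mm²
ΣAx̄ = (30400.00)(95.00) + (-11309.73)(109.00) = 1655239.04 mm³
ΣAȳ = (30400.00)(80.00) + (-11309.73)(80.00) = 1527221.32 mm³
x̄ = 1655239.04 / 19090.27 = 86.71 mm
ȳ = 1527221.32 / 19090.27 = 80.00 mm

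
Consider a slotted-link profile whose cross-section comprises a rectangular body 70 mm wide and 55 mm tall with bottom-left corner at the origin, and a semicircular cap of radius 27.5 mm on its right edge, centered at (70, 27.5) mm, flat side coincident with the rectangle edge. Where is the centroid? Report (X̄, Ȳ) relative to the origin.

rectangular body: A = 70 × 55 = 3850.00, centroid at (35.00, 27.50).
semicircular end: A = ½π·27.5² = 1187.91, centroid at (81.67, 27.50).
ΣA = 5037.91 mm², ΣAX̄ = 231768.61 mm³, ΣAȲ = 138542.65 mm³.
X̄ = 231768.61/5037.91 = 46.00 mm; Ȳ = 138542.65/5037.91 = 27.50 mm.

X̄ = 46.00 mm, Ȳ = 27.50 mm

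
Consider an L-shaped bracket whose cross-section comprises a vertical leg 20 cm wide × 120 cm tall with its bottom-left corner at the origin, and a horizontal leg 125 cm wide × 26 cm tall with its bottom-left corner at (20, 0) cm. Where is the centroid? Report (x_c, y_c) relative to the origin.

Part | A | x̄ᵢ | ȳᵢ | A·x̄ᵢ | A·ȳᵢ
vertical leg | 2400.00 | 10.00 | 60.00 | 24000.00 | 144000.00
horizontal leg | 3250.00 | 82.50 | 13.00 | 268125.00 | 42250.00
Σ | 5650.00 |  |  | 292125.00 | 186250.00
x_c = 292125.00 / 5650.00 = 51.70 cm
y_c = 186250.00 / 5650.00 = 32.96 cm

x_c = 51.70 cm, y_c = 32.96 cm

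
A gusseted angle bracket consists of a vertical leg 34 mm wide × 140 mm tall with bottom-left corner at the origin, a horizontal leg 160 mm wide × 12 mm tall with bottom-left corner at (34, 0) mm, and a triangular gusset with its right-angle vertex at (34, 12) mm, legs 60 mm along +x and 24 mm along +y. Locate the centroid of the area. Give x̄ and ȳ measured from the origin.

vertical leg: A = 34 × 140 = 4760.00, centroid at (17.00, 70.00).
horizontal leg: A = 160 × 12 = 1920.00, centroid at (114.00, 6.00).
gusset: A = ½·60·24 = 720.00, centroid at (54.00, 20.00).
ΣA = 7400.00 mm², ΣAx̄ = 338680.00 mm³, ΣAȳ = 359120.00 mm³.
x̄ = 338680.00/7400.00 = 45.77 mm; ȳ = 359120.00/7400.00 = 48.53 mm.

x̄ = 45.77 mm, ȳ = 48.53 mm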